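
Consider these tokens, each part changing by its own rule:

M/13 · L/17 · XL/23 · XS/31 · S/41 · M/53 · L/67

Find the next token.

Size goes M, L, XL, XS, S, M, L → XL (repeats M → L → XL → XS → S).
Second component: 13, 17, 23, 31, 41, 53, 67 → 83 (differences are 4, 6, 8, … (increasing by 2 each time)).
Putting it together: XL/83.

XL/83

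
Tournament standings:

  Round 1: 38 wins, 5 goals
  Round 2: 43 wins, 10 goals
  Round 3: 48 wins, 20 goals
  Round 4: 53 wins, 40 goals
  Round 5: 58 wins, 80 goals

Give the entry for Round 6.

63 wins, 160 goals

Wins: 38, 43, 48, 53, 58 → 63 (+5 each step).
Goals — ×2 each step: 5, 10, 20, 40, 80 → 160.
Combining the parts gives 63 wins, 160 goals.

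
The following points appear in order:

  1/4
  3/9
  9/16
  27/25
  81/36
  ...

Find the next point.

243/49

For the first component, ×3 each step: 1, 3, 9, 27, 81 → 243.
Second component goes 4, 9, 16, 25, 36 → 49 (perfect squares: 2², 3², 4², …).
Combining the parts gives 243/49.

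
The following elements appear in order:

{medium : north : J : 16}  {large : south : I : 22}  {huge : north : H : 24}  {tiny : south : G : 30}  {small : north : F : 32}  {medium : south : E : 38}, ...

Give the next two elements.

Size: repeats medium → large → huge → tiny → small; medium, large, huge, tiny, small, medium → large → huge.
Direction goes north, south, north, south, north, south → north → south (alternates north ↔ south).
For the letter, letters move back 1 place in the alphabet: J, I, H, G, F, E → D → C.
Fourth value: alternating steps +6, +2, +6, +2, …, so 16, 22, 24, 30, 32, 38 → 40 → 46.
Putting the parts together: {large : north : D : 40} and then {huge : south : C : 46}.

{large : north : D : 40}, {huge : south : C : 46}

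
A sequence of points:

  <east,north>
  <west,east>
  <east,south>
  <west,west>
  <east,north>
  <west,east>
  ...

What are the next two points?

First direction: alternates east ↔ west; east, west, east, west, east, west → east → west.
Second direction: repeats north → east → south → west, so north, east, south, west, north, east → south → west.
So the next two points are <east,south> and <west,west>.

<east,south>, <west,west>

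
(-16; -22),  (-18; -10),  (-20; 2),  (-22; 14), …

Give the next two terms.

(-24; 26), (-26; 38)

First component: -16, -18, -20, -22 → -24 → -26 (−2 each step).
Second component goes -22, -10, 2, 14 → 26 → 38 (+12 each step).
So the next two terms are (-24; 26) and (-26; 38).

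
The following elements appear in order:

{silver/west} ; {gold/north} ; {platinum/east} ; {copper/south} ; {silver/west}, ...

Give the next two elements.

{gold/north}, {platinum/east}

Metal: silver, gold, platinum, copper, silver → gold → platinum (repeats silver → gold → platinum → copper).
Direction goes west, north, east, south, west → north → east (repeats west → north → east → south).
Putting the parts together: {gold/north} and then {platinum/east}.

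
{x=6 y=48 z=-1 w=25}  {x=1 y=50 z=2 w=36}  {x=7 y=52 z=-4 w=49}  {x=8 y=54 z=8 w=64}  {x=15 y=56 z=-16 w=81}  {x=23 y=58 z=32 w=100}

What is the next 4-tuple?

For the x, each term is the sum of the two before it: 6, 1, 7, 8, 15, 23 → 38.
Y goes 48, 50, 52, 54, 56, 58 → 60 (+2 each step).
Z: ×(-2) each step, so -1, 2, -4, 8, -16, 32 → -64.
W: perfect squares: 5², 6², 7², …, so 25, 36, 49, 64, 81, 100 → 121.
Combining the parts gives {x=38 y=60 z=-64 w=121}.

{x=38 y=60 z=-64 w=121}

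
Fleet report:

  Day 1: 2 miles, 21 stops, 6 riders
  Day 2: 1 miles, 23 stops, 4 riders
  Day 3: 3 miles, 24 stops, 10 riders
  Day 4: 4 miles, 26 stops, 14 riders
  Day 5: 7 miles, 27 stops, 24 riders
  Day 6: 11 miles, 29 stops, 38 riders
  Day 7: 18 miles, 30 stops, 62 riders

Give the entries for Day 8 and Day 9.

Miles: 2, 1, 3, 4, 7, 11, 18 → 29 → 47 (each term is the sum of the two before it).
For the stops, alternating steps +2, +1, +2, +1, …: 21, 23, 24, 26, 27, 29, 30 → 32 → 33.
Riders: each term is the sum of the two before it, so 6, 4, 10, 14, 24, 38, 62 → 100 → 162.
Putting the parts together: 29 miles, 32 stops, 100 riders and then 47 miles, 33 stops, 162 riders.

29 miles, 32 stops, 100 riders; 47 miles, 33 stops, 162 riders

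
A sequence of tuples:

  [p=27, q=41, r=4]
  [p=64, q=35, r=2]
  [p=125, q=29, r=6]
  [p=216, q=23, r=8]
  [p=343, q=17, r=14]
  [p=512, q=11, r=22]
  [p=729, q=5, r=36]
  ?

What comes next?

For the p, perfect cubes: 3³, 4³, 5³, …: 27, 64, 125, 216, 343, 512, 729 → 1000.
For the q, −6 each step: 41, 35, 29, 23, 17, 11, 5 → -1.
For the r, each term is the sum of the two before it: 4, 2, 6, 8, 14, 22, 36 → 58.
Combining the parts gives [p=1000, q=-1, r=58].

[p=1000, q=-1, r=58]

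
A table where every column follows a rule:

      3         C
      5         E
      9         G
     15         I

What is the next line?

23  K

First component: 3, 5, 9, 15 → 23 (differences are 2, 4, 6, … (increasing by 2 each time)).
Letter: C, E, G, I → K (letters move forward 2 places in the alphabet).
Putting it together: 23  K.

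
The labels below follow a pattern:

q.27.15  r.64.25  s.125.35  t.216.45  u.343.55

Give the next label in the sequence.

Letter: letters move forward 1 place in the alphabet, so q, r, s, t, u → v.
Second component: perfect cubes: 3³, 4³, 5³, …; 27, 64, 125, 216, 343 → 512.
Third component goes 15, 25, 35, 45, 55 → 65 (+10 each step).
Combining the parts gives v.512.65.

v.512.65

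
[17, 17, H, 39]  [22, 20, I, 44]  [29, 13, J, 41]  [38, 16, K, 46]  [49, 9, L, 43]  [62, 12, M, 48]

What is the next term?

For the first coordinate, differences are 5, 7, 9, … (increasing by 2 each time): 17, 22, 29, 38, 49, 62 → 77.
Second coordinate: alternating steps +3, −7, +3, −7, …, so 17, 20, 13, 16, 9, 12 → 5.
Letter: H, I, J, K, L, M → N (letters move forward 1 place in the alphabet).
Fourth coordinate: alternating steps +5, −3, +5, −3, …, so 39, 44, 41, 46, 43, 48 → 45.
Putting it together: [77, 5, N, 45].

[77, 5, N, 45]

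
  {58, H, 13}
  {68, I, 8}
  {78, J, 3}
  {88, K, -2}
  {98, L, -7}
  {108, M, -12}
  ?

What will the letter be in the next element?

N

Letter goes H, I, J, K, L, M → N (letters move forward 1 place in the alphabet).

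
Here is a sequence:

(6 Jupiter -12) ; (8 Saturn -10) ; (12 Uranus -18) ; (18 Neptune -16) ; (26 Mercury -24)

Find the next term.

(36 Venus -22)

First coordinate: differences are 2, 4, 6, … (increasing by 2 each time); 6, 8, 12, 18, 26 → 36.
Planet goes Jupiter, Saturn, Uranus, Neptune, Mercury → Venus (runs through the planets Mercury→Neptune).
For the third coordinate, alternating steps +2, −8, +2, −8, …: -12, -10, -18, -16, -24 → -22.
Combining the parts gives (36 Venus -22).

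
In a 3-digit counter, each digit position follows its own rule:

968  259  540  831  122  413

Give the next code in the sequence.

704

First digit: +3 each step, mod 10, so 9, 2, 5, 8, 1, 4 → 7.
Second digit goes 6, 5, 4, 3, 2, 1 → 0 (−1 each step, mod 10).
Third digit goes 8, 9, 0, 1, 2, 3 → 4 (+1 each step, mod 10).
Combining the parts gives 704.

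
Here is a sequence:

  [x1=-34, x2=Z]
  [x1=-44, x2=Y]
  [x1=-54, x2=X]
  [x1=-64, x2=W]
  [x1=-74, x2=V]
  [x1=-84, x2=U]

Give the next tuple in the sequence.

[x1=-94, x2=T]

X1: -34, -44, -54, -64, -74, -84 → -94 (−10 each step).
X2: Z, Y, X, W, V, U → T (letters move back 1 place in the alphabet).
So the next tuple is [x1=-94, x2=T].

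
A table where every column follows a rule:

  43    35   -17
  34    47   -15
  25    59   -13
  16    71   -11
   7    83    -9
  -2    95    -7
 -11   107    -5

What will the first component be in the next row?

First component: 43, 34, 25, 16, 7, -2, -11 → -20 (−9 each step).

-20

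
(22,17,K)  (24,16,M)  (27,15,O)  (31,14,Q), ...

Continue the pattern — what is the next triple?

First slot — differences are 2, 3, 4, … (increasing by 1 each time): 22, 24, 27, 31 → 36.
For the second slot, −1 each step: 17, 16, 15, 14 → 13.
Letter goes K, M, O, Q → S (letters move forward 2 places in the alphabet).
So the next triple is (36,13,S).

(36,13,S)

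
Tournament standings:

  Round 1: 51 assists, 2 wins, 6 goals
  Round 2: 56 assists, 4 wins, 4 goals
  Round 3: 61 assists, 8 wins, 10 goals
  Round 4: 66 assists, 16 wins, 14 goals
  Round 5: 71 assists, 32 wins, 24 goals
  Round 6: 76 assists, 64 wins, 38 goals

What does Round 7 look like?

81 assists, 128 wins, 62 goals

Assists: 51, 56, 61, 66, 71, 76 → 81 (+5 each step).
Wins: 2, 4, 8, 16, 32, 64 → 128 (×2 each step).
Goals goes 6, 4, 10, 14, 24, 38 → 62 (each term is the sum of the two before it).
Putting it together: 81 assists, 128 wins, 62 goals.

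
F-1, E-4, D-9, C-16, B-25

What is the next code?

Letter goes F, E, D, C, B → A (letters move back 1 place in the alphabet).
Second component: perfect squares: 1², 2², 3², …, so 1, 4, 9, 16, 25 → 36.
Combining the parts gives A-36.

A-36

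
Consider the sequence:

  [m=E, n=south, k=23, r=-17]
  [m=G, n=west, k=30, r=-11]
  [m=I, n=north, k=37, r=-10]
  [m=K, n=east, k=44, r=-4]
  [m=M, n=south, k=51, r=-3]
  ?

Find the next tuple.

[m=O, n=west, k=58, r=3]

M: E, G, I, K, M → O (letters move forward 2 places in the alphabet).
N: repeats south → west → north → east, so south, west, north, east, south → west.
K: 23, 30, 37, 44, 51 → 58 (+7 each step).
R: alternating steps +6, +1, +6, +1, …, so -17, -11, -10, -4, -3 → 3.
So the next tuple is [m=O, n=west, k=58, r=3].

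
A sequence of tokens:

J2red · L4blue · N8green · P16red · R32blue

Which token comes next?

T64green

Letter: letters move forward 2 places in the alphabet, so J, L, N, P, R → T.
Second component: 2, 4, 8, 16, 32 → 64 (×2 each step).
For the colour, repeats red → blue → green: red, blue, green, red, blue → green.
So the next token is T64green.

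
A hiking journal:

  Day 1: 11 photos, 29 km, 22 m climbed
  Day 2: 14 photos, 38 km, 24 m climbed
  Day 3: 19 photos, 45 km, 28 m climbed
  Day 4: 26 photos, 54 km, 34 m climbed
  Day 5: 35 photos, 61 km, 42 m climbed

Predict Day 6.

Photos goes 11, 14, 19, 26, 35 → 46 (differences are 3, 5, 7, … (increasing by 2 each time)).
Km: alternating steps +9, +7, +9, +7, …; 29, 38, 45, 54, 61 → 70.
M climbed: differences are 2, 4, 6, … (increasing by 2 each time); 22, 24, 28, 34, 42 → 52.
So the next record is 46 photos, 70 km, 52 m climbed.

46 photos, 70 km, 52 m climbed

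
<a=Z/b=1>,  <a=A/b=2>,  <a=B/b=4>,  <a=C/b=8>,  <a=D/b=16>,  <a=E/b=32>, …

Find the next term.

A goes Z, A, B, C, D, E → F (letters move forward 1 place in the alphabet, wrapping Z→A).
B goes 1, 2, 4, 8, 16, 32 → 64 (×2 each step).
Putting it together: <a=F/b=64>.

<a=F/b=64>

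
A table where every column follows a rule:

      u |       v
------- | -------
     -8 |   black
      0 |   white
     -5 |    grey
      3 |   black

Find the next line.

-2  white

Column u: -8, 0, -5, 3 → -2 (alternating steps +8, −5, +8, −5, …).
Column v goes black, white, grey, black → white (repeats black → white → grey).
Putting it together: -2  white.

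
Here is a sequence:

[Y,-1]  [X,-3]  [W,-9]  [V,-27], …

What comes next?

[U,-81]

For the letter, letters move back 1 place in the alphabet: Y, X, W, V → U.
Second component: ×3 each step, so -1, -3, -9, -27 → -81.
Combining the parts gives [U,-81].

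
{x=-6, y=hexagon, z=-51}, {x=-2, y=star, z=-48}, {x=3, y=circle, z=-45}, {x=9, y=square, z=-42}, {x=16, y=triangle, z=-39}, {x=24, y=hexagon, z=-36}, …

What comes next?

{x=33, y=star, z=-33}

For the x, differences are 4, 5, 6, … (increasing by 1 each time): -6, -2, 3, 9, 16, 24 → 33.
Y: repeats hexagon → star → circle → square → triangle, so hexagon, star, circle, square, triangle, hexagon → star.
Z goes -51, -48, -45, -42, -39, -36 → -33 (+3 each step).
So the next triple is {x=33, y=star, z=-33}.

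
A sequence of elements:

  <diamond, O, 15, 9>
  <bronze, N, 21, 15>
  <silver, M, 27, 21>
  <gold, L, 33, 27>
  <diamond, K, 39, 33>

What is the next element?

Rank: repeats diamond → bronze → silver → gold, so diamond, bronze, silver, gold, diamond → bronze.
Letter goes O, N, M, L, K → J (letters move back 1 place in the alphabet).
Third component: +6 each step; 15, 21, 27, 33, 39 → 45.
Fourth component: 9, 15, 21, 27, 33 → 39 (always the previous value of the third component).
So the next element is <bronze, J, 45, 39>.

<bronze, J, 45, 39>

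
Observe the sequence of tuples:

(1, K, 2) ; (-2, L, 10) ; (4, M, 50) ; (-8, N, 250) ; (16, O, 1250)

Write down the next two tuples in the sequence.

(-32, P, 6250), (64, Q, 31250)

First part: 1, -2, 4, -8, 16 → -32 → 64 (×(-2) each step).
Letter: K, L, M, N, O → P → Q (letters move forward 1 place in the alphabet).
Third part goes 2, 10, 50, 250, 1250 → 6250 → 31250 (×5 each step).
Putting the parts together: (-32, P, 6250) and then (64, Q, 31250).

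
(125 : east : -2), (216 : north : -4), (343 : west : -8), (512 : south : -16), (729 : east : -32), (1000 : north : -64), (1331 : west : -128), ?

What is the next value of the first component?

For the first component, perfect cubes: 5³, 6³, 7³, …: 125, 216, 343, 512, 729, 1000, 1331 → 1728.

1728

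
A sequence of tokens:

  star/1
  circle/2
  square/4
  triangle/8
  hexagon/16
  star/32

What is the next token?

Shape — repeats star → circle → square → triangle → hexagon: star, circle, square, triangle, hexagon, star → circle.
Second component: 1, 2, 4, 8, 16, 32 → 64 (×2 each step).
Combining the parts gives circle/64.

circle/64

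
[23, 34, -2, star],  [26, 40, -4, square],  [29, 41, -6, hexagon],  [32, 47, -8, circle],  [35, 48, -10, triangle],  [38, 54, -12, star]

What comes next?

First value: +3 each step, so 23, 26, 29, 32, 35, 38 → 41.
Second value: alternating steps +6, +1, +6, +1, …, so 34, 40, 41, 47, 48, 54 → 55.
For the third value, −2 each step: -2, -4, -6, -8, -10, -12 → -14.
For the shape, repeats star → square → hexagon → circle → triangle: star, square, hexagon, circle, triangle, star → square.
Combining the parts gives [41, 55, -14, square].

[41, 55, -14, square]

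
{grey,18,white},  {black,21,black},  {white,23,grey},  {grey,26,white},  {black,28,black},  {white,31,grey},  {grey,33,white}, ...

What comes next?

First shade: repeats grey → black → white, so grey, black, white, grey, black, white, grey → black.
Second coordinate: 18, 21, 23, 26, 28, 31, 33 → 36 (alternating steps +3, +2, +3, +2, …).
For the second shade, repeats white → black → grey: white, black, grey, white, black, grey, white → black.
Putting it together: {black,36,black}.

{black,36,black}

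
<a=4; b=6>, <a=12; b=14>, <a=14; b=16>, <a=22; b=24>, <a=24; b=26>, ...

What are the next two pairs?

<a=32; b=34>, <a=34; b=36>

A — alternating steps +8, +2, +8, +2, …: 4, 12, 14, 22, 24 → 32 → 34.
For the b, always 2 more than the a: 6, 14, 16, 24, 26 → 34 → 36.
Putting the parts together: <a=32; b=34> and then <a=34; b=36>.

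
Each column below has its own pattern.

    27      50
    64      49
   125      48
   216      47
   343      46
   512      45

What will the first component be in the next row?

729

First component goes 27, 64, 125, 216, 343, 512 → 729 (perfect cubes: 3³, 4³, 5³, …).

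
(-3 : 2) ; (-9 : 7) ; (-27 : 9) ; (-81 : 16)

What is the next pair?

(-243 : 25)

First value: ×3 each step; -3, -9, -27, -81 → -243.
Second value: each term is the sum of the two before it, so 2, 7, 9, 16 → 25.
So the next pair is (-243 : 25).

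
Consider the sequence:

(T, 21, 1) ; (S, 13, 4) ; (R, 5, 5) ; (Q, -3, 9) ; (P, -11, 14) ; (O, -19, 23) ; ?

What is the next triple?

(N, -27, 37)

Letter — letters move back 1 place in the alphabet: T, S, R, Q, P, O → N.
Second coordinate: −8 each step; 21, 13, 5, -3, -11, -19 → -27.
For the third coordinate, each term is the sum of the two before it: 1, 4, 5, 9, 14, 23 → 37.
Putting it together: (N, -27, 37).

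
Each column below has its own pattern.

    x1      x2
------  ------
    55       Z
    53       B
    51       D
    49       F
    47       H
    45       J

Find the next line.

43  L

For the column x1, −2 each step: 55, 53, 51, 49, 47, 45 → 43.
Column x2 goes Z, B, D, F, H, J → L (letters move forward 2 places in the alphabet, wrapping Z→A).
Putting it together: 43  L.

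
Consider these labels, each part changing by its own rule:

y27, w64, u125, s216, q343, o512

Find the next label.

m729

Letter: letters move back 2 places in the alphabet, so y, w, u, s, q, o → m.
For the second component, perfect cubes: 3³, 4³, 5³, …: 27, 64, 125, 216, 343, 512 → 729.
Combining the parts gives m729.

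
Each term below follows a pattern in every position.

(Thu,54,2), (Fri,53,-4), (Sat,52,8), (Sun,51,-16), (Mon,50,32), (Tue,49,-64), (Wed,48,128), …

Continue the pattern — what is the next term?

Day: runs through the weekdays Mon→Sun, so Thu, Fri, Sat, Sun, Mon, Tue, Wed → Thu.
Second slot: −1 each step; 54, 53, 52, 51, 50, 49, 48 → 47.
For the third slot, ×(-2) each step: 2, -4, 8, -16, 32, -64, 128 → -256.
So the next term is (Thu,47,-256).

(Thu,47,-256)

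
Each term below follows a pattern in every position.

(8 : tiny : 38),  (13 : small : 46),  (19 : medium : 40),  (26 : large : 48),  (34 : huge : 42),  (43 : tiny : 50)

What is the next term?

(53 : small : 44)

First coordinate: differences are 5, 6, 7, … (increasing by 1 each time), so 8, 13, 19, 26, 34, 43 → 53.
Size: repeats tiny → small → medium → large → huge; tiny, small, medium, large, huge, tiny → small.
Third coordinate: alternating steps +8, −6, +8, −6, …, so 38, 46, 40, 48, 42, 50 → 44.
So the next term is (53 : small : 44).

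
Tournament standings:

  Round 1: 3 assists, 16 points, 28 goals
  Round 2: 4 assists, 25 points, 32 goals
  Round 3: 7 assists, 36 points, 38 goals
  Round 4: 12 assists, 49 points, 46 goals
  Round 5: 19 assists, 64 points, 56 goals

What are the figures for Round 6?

Assists: differences are 1, 3, 5, … (increasing by 2 each time); 3, 4, 7, 12, 19 → 28.
For the points, perfect squares: 4², 5², 6², …: 16, 25, 36, 49, 64 → 81.
Goals: differences are 4, 6, 8, … (increasing by 2 each time); 28, 32, 38, 46, 56 → 68.
Putting it together: 28 assists, 81 points, 68 goals.

28 assists, 81 points, 68 goals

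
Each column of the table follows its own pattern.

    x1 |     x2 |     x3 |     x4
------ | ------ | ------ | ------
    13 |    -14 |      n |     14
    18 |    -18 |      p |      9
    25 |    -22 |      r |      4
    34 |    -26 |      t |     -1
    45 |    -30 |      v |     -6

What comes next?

58  -34  x  -11

Column x1 goes 13, 18, 25, 34, 45 → 58 (differences are 5, 7, 9, … (increasing by 2 each time)).
For the column x2, −4 each step: -14, -18, -22, -26, -30 → -34.
Column x3 — letters move forward 2 places in the alphabet: n, p, r, t, v → x.
Column x4 — −5 each step: 14, 9, 4, -1, -6 → -11.
So the next row is 58  -34  x  -11.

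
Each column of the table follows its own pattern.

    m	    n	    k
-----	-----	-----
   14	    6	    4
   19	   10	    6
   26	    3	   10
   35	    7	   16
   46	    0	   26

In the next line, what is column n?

Column n: alternating steps +4, −7, +4, −7, …, so 6, 10, 3, 7, 0 → 4.

4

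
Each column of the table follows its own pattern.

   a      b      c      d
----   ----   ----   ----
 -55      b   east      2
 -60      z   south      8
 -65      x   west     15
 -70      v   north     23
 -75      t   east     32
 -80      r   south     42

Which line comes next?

Column a: −5 each step, so -55, -60, -65, -70, -75, -80 → -85.
Column b goes b, z, x, v, t, r → p (letters move back 2 places in the alphabet, wrapping A→Z).
Column c — repeats east → south → west → north: east, south, west, north, east, south → west.
For the column d, differences are 6, 7, 8, … (increasing by 1 each time): 2, 8, 15, 23, 32, 42 → 53.
So the next line is -85  p  west  53.

-85  p  west  53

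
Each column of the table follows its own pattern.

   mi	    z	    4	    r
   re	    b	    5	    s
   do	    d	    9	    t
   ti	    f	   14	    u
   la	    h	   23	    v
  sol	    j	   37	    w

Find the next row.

fa  l  60  x

Note: mi, re, do, ti, la, sol → fa (runs backward through the solfège scale do→ti).
First letter: letters move forward 2 places in the alphabet, wrapping Z→A, so z, b, d, f, h, j → l.
Third component — each term is the sum of the two before it: 4, 5, 9, 14, 23, 37 → 60.
Second letter: letters move forward 1 place in the alphabet; r, s, t, u, v, w → x.
Putting it together: fa  l  60  x.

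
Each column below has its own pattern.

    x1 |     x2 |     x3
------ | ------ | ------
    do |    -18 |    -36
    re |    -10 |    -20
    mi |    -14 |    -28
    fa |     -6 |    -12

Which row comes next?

sol  -10  -20

Column x1: do, re, mi, fa → sol (runs through the solfège scale do→ti).
Column x2 — alternating steps +8, −4, +8, −4, …: -18, -10, -14, -6 → -10.
Column x3 — always 2 × the column x2: -36, -20, -28, -12 → -20.
Combining the parts gives sol  -10  -20.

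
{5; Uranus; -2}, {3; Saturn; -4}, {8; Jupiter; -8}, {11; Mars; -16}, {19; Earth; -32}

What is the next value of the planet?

Venus

Planet — runs backward through the planets Mercury→Neptune: Uranus, Saturn, Jupiter, Mars, Earth → Venus.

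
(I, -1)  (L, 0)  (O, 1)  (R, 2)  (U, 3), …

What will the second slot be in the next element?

Second slot goes -1, 0, 1, 2, 3 → 4 (+1 each step).

4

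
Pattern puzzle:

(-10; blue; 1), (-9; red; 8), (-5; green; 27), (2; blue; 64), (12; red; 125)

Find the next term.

For the first part, differences are 1, 4, 7, … (increasing by 3 each time): -10, -9, -5, 2, 12 → 25.
Colour: blue, red, green, blue, red → green (repeats blue → red → green).
Third part: perfect cubes: 1³, 2³, 3³, …, so 1, 8, 27, 64, 125 → 216.
Combining the parts gives (25; green; 216).

(25; green; 216)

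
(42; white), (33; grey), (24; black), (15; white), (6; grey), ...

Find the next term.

(-3; black)

First coordinate goes 42, 33, 24, 15, 6 → -3 (−9 each step).
Shade: repeats white → grey → black, so white, grey, black, white, grey → black.
Putting it together: (-3; black).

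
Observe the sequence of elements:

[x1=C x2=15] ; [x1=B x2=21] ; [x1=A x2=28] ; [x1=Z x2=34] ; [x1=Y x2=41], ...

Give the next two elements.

For the x1, letters move back 1 place in the alphabet, wrapping A→Z: C, B, A, Z, Y → X → W.
X2: alternating steps +6, +7, +6, +7, …, so 15, 21, 28, 34, 41 → 47 → 54.
So the next two elements are [x1=X x2=47] and [x1=W x2=54].

[x1=X x2=47], [x1=W x2=54]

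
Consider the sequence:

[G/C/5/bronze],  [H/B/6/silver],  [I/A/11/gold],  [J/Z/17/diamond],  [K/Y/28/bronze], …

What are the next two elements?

First letter goes G, H, I, J, K → L → M (letters move forward 1 place in the alphabet).
Second letter: C, B, A, Z, Y → X → W (letters move back 1 place in the alphabet, wrapping A→Z).
Third part: each term is the sum of the two before it; 5, 6, 11, 17, 28 → 45 → 73.
Rank goes bronze, silver, gold, diamond, bronze → silver → gold (repeats bronze → silver → gold → diamond).
So the next two elements are [L/X/45/silver] and [M/W/73/gold].

[L/X/45/silver], [M/W/73/gold]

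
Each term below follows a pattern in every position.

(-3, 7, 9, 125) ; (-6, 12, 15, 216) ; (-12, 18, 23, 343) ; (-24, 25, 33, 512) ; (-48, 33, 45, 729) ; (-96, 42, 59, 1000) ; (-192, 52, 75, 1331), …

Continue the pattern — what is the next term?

(-384, 63, 93, 1728)

First value: -3, -6, -12, -24, -48, -96, -192 → -384 (×2 each step).
Second value: differences are 5, 6, 7, … (increasing by 1 each time), so 7, 12, 18, 25, 33, 42, 52 → 63.
Third value: differences are 6, 8, 10, … (increasing by 2 each time), so 9, 15, 23, 33, 45, 59, 75 → 93.
Fourth value — perfect cubes: 5³, 6³, 7³, …: 125, 216, 343, 512, 729, 1000, 1331 → 1728.
Putting it together: (-384, 63, 93, 1728).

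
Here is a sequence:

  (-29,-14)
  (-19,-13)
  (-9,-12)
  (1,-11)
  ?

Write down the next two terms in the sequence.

(11,-10), (21,-9)

First component: -29, -19, -9, 1 → 11 → 21 (+10 each step).
Second component goes -14, -13, -12, -11 → -10 → -9 (+1 each step).
So the next two terms are (11,-10) and (21,-9).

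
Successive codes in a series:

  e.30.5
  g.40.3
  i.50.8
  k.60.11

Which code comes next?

Letter goes e, g, i, k → m (letters move forward 2 places in the alphabet).
Second component: +10 each step; 30, 40, 50, 60 → 70.
For the third component, each term is the sum of the two before it: 5, 3, 8, 11 → 19.
Combining the parts gives m.70.19.

m.70.19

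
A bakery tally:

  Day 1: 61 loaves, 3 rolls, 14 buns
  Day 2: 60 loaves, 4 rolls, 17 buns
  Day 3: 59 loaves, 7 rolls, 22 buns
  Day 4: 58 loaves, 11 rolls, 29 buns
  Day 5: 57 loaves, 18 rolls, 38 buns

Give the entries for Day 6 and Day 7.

Loaves — −1 each step: 61, 60, 59, 58, 57 → 56 → 55.
Rolls: each term is the sum of the two before it; 3, 4, 7, 11, 18 → 29 → 47.
Buns goes 14, 17, 22, 29, 38 → 49 → 62 (differences are 3, 5, 7, … (increasing by 2 each time)).
Putting the parts together: 56 loaves, 29 rolls, 49 buns and then 55 loaves, 47 rolls, 62 buns.

56 loaves, 29 rolls, 49 buns; 55 loaves, 47 rolls, 62 buns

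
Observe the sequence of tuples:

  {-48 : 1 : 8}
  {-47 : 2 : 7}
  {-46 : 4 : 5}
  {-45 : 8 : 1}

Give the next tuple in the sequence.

{-44 : 16 : -7}

First entry: +1 each step; -48, -47, -46, -45 → -44.
Second entry: ×2 each step; 1, 2, 4, 8 → 16.
Third entry: 8, 7, 5, 1 → -7 (together with the second entry always sums to 9).
Putting it together: {-44 : 16 : -7}.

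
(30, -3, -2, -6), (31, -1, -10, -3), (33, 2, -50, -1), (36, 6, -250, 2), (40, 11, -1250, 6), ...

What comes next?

First slot: differences are 1, 2, 3, … (increasing by 1 each time), so 30, 31, 33, 36, 40 → 45.
Second slot — differences are 2, 3, 4, … (increasing by 1 each time): -3, -1, 2, 6, 11 → 17.
Third slot — ×5 each step: -2, -10, -50, -250, -1250 → -6250.
Fourth slot: -6, -3, -1, 2, 6 → 11 (always the previous value of the second slot).
Combining the parts gives (45, 17, -6250, 11).

(45, 17, -6250, 11)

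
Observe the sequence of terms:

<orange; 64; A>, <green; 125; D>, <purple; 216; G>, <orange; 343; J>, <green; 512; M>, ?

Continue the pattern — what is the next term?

<purple; 729; P>

For the colour, repeats orange → green → purple: orange, green, purple, orange, green → purple.
Second slot goes 64, 125, 216, 343, 512 → 729 (perfect cubes: 4³, 5³, 6³, …).
Letter: letters move forward 3 places in the alphabet; A, D, G, J, M → P.
Combining the parts gives <purple; 729; P>.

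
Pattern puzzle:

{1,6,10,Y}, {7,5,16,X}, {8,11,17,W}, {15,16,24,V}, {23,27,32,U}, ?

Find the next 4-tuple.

{38,43,47,T}

First entry: each term is the sum of the two before it; 1, 7, 8, 15, 23 → 38.
Second entry — each term is the sum of the two before it: 6, 5, 11, 16, 27 → 43.
For the third entry, always 9 more than the first entry: 10, 16, 17, 24, 32 → 47.
Letter: Y, X, W, V, U → T (letters move back 1 place in the alphabet).
So the next 4-tuple is {38,43,47,T}.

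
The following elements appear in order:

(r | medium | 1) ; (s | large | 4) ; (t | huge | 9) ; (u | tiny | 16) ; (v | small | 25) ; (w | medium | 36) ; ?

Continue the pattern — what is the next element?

For the letter, letters move forward 1 place in the alphabet: r, s, t, u, v, w → x.
Size: repeats medium → large → huge → tiny → small, so medium, large, huge, tiny, small, medium → large.
Third entry: 1, 4, 9, 16, 25, 36 → 49 (perfect squares: 1², 2², 3², …).
Putting it together: (x | large | 49).

(x | large | 49)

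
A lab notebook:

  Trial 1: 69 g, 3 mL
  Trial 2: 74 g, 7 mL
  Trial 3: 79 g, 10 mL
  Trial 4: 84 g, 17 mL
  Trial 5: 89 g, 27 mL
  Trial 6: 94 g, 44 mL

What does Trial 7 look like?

G — +5 each step: 69, 74, 79, 84, 89, 94 → 99.
ML: 3, 7, 10, 17, 27, 44 → 71 (each term is the sum of the two before it).
Putting it together: 99 g, 71 mL.

99 g, 71 mL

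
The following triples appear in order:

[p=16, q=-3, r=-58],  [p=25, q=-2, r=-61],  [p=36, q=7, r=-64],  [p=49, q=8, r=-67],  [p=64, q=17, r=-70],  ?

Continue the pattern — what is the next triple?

For the p, perfect squares: 4², 5², 6², …: 16, 25, 36, 49, 64 → 81.
For the q, alternating steps +1, +9, +1, +9, …: -3, -2, 7, 8, 17 → 18.
R goes -58, -61, -64, -67, -70 → -73 (−3 each step).
Combining the parts gives [p=81, q=18, r=-73].

[p=81, q=18, r=-73]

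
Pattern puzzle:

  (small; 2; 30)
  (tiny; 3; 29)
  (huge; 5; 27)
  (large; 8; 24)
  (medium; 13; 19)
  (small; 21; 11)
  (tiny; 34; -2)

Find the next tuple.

(huge; 55; -23)

Size goes small, tiny, huge, large, medium, small, tiny → huge (repeats small → tiny → huge → large → medium).
Second value goes 2, 3, 5, 8, 13, 21, 34 → 55 (each term is the sum of the two before it).
Third value — together with the second value always sums to 32: 30, 29, 27, 24, 19, 11, -2 → -23.
So the next tuple is (huge; 55; -23).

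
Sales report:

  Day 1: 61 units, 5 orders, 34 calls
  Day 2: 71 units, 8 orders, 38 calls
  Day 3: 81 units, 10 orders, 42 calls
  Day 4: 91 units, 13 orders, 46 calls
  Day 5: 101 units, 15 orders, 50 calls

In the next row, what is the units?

Units: +10 each step, so 61, 71, 81, 91, 101 → 111.
Orders: alternating steps +3, +2, +3, +2, …, so 5, 8, 10, 13, 15 → 18.
Calls: +4 each step; 34, 38, 42, 46, 50 → 54.

111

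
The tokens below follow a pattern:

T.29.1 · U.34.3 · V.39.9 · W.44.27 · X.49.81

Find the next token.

Y.54.243

Letter: letters move forward 1 place in the alphabet, so T, U, V, W, X → Y.
Second component: +5 each step, so 29, 34, 39, 44, 49 → 54.
For the third component, ×3 each step: 1, 3, 9, 27, 81 → 243.
Putting it together: Y.54.243.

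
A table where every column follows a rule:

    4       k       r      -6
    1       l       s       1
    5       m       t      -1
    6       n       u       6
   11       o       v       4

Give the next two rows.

17  p  w  11; 28  q  x  9

First component: each term is the sum of the two before it, so 4, 1, 5, 6, 11 → 17 → 28.
First letter goes k, l, m, n, o → p → q (letters move forward 1 place in the alphabet).
Second letter goes r, s, t, u, v → w → x (letters move forward 1 place in the alphabet).
Fourth component: alternating steps +7, −2, +7, −2, …; -6, 1, -1, 6, 4 → 11 → 9.
Putting the parts together: 17  p  w  11 and then 28  q  x  9.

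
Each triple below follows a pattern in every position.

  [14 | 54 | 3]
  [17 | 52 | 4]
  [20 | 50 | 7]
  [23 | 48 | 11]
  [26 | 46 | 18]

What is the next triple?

First value goes 14, 17, 20, 23, 26 → 29 (+3 each step).
For the second value, −2 each step: 54, 52, 50, 48, 46 → 44.
Third value goes 3, 4, 7, 11, 18 → 29 (each term is the sum of the two before it).
Putting it together: [29 | 44 | 29].

[29 | 44 | 29]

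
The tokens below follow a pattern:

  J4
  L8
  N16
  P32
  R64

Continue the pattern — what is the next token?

For the letter, letters move forward 2 places in the alphabet: J, L, N, P, R → T.
Second component — ×2 each step: 4, 8, 16, 32, 64 → 128.
Putting it together: T128.

T128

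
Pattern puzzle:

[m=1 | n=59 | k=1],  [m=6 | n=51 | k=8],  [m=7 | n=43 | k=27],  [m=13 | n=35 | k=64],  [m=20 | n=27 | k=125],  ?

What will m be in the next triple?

For the m, each term is the sum of the two before it: 1, 6, 7, 13, 20 → 33.

33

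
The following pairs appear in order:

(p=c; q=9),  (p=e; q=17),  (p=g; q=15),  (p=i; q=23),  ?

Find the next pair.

(p=k; q=21)

P: letters move forward 2 places in the alphabet; c, e, g, i → k.
For the q, alternating steps +8, −2, +8, −2, …: 9, 17, 15, 23 → 21.
So the next pair is (p=k; q=21).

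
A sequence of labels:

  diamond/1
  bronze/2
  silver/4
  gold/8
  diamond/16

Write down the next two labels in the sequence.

bronze/32, silver/64

Rank — repeats diamond → bronze → silver → gold: diamond, bronze, silver, gold, diamond → bronze → silver.
For the second component, ×2 each step: 1, 2, 4, 8, 16 → 32 → 64.
So the next two labels are bronze/32 and silver/64.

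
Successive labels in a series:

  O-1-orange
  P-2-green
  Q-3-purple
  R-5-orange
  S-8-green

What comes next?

T-13-purple

Letter goes O, P, Q, R, S → T (letters move forward 1 place in the alphabet).
Second component — each term is the sum of the two before it: 1, 2, 3, 5, 8 → 13.
For the colour, repeats orange → green → purple: orange, green, purple, orange, green → purple.
Combining the parts gives T-13-purple.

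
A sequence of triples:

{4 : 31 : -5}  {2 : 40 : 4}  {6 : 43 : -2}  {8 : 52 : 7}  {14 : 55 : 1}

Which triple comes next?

For the first entry, each term is the sum of the two before it: 4, 2, 6, 8, 14 → 22.
Second entry: alternating steps +9, +3, +9, +3, …; 31, 40, 43, 52, 55 → 64.
Third entry: -5, 4, -2, 7, 1 → 10 (alternating steps +9, −6, +9, −6, …).
So the next triple is {22 : 64 : 10}.

{22 : 64 : 10}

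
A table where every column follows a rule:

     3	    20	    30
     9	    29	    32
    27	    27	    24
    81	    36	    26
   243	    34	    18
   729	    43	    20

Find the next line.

2187  41  12

First component: ×3 each step, so 3, 9, 27, 81, 243, 729 → 2187.
Second component: alternating steps +9, −2, +9, −2, …; 20, 29, 27, 36, 34, 43 → 41.
Third component: alternating steps +2, −8, +2, −8, …, so 30, 32, 24, 26, 18, 20 → 12.
So the next line is 2187  41  12.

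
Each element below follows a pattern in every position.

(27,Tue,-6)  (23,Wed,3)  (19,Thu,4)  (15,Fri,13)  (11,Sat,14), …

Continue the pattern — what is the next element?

First part: −4 each step, so 27, 23, 19, 15, 11 → 7.
For the day, runs through the weekdays Mon→Sun: Tue, Wed, Thu, Fri, Sat → Sun.
Third part: alternating steps +9, +1, +9, +1, …, so -6, 3, 4, 13, 14 → 23.
So the next element is (7,Sun,23).

(7,Sun,23)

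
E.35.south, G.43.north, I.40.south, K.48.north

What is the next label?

Letter: letters move forward 2 places in the alphabet, so E, G, I, K → M.
Second component goes 35, 43, 40, 48 → 45 (alternating steps +8, −3, +8, −3, …).
Direction goes south, north, south, north → south (alternates south ↔ north).
So the next label is M.45.south.

M.45.south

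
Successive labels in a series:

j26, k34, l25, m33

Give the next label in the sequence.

Letter: letters move forward 1 place in the alphabet; j, k, l, m → n.
Second component: alternating steps +8, −9, +8, −9, …, so 26, 34, 25, 33 → 24.
Combining the parts gives n24.

n24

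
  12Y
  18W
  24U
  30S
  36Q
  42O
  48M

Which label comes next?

54K

First component: 12, 18, 24, 30, 36, 42, 48 → 54 (+6 each step).
Letter: letters move back 2 places in the alphabet; Y, W, U, S, Q, O, M → K.
Combining the parts gives 54K.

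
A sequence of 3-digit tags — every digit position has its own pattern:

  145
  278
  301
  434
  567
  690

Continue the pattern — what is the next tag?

723

First digit: 1, 2, 3, 4, 5, 6 → 7 (+1 each step, mod 10).
Second digit — +3 each step, mod 10: 4, 7, 0, 3, 6, 9 → 2.
Third digit goes 5, 8, 1, 4, 7, 0 → 3 (+3 each step, mod 10).
Putting it together: 723.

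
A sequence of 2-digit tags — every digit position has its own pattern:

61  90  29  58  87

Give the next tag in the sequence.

16

First digit: +3 each step, mod 10, so 6, 9, 2, 5, 8 → 1.
Second digit: 1, 0, 9, 8, 7 → 6 (−1 each step, mod 10).
Combining the parts gives 16.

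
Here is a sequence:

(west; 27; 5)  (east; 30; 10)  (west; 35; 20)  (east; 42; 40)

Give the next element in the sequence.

Direction goes west, east, west, east → west (alternates west ↔ east).
Second value: 27, 30, 35, 42 → 51 (differences are 3, 5, 7, … (increasing by 2 each time)).
Third value: ×2 each step, so 5, 10, 20, 40 → 80.
Putting it together: (west; 51; 80).

(west; 51; 80)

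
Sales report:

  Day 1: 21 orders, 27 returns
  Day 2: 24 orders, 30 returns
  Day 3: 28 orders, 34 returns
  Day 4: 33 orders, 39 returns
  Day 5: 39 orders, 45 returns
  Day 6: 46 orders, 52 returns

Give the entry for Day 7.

54 orders, 60 returns

Orders: 21, 24, 28, 33, 39, 46 → 54 (differences are 3, 4, 5, … (increasing by 1 each time)).
Returns goes 27, 30, 34, 39, 45, 52 → 60 (always 6 more than the orders).
So the next row is 54 orders, 60 returns.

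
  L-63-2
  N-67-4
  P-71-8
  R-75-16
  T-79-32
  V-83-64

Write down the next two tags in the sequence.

X-87-128 then Z-91-256

For the letter, letters move forward 2 places in the alphabet: L, N, P, R, T, V → X → Z.
Second component — +4 each step: 63, 67, 71, 75, 79, 83 → 87 → 91.
Third component: ×2 each step, so 2, 4, 8, 16, 32, 64 → 128 → 256.
Putting the parts together: X-87-128 and then Z-91-256.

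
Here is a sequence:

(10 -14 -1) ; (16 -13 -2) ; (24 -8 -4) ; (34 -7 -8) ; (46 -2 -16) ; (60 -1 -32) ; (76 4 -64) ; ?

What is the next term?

(94 5 -128)

First coordinate: 10, 16, 24, 34, 46, 60, 76 → 94 (differences are 6, 8, 10, … (increasing by 2 each time)).
Second coordinate: alternating steps +1, +5, +1, +5, …, so -14, -13, -8, -7, -2, -1, 4 → 5.
Third coordinate: ×2 each step; -1, -2, -4, -8, -16, -32, -64 → -128.
Putting it together: (94 5 -128).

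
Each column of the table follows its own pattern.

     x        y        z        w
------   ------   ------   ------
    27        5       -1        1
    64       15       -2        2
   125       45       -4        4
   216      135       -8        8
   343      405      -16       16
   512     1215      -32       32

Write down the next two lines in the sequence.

Column x: perfect cubes: 3³, 4³, 5³, …, so 27, 64, 125, 216, 343, 512 → 729 → 1000.
Column y: ×3 each step; 5, 15, 45, 135, 405, 1215 → 3645 → 10935.
Column z — ×2 each step: -1, -2, -4, -8, -16, -32 → -64 → -128.
Column w: ×2 each step; 1, 2, 4, 8, 16, 32 → 64 → 128.
Putting the parts together: 729  3645  -64  64 and then 1000  10935  -128  128.

729  3645  -64  64; 1000  10935  -128  128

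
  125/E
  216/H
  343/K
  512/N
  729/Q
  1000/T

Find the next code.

First component goes 125, 216, 343, 512, 729, 1000 → 1331 (perfect cubes: 5³, 6³, 7³, …).
Letter goes E, H, K, N, Q, T → W (letters move forward 3 places in the alphabet).
Combining the parts gives 1331/W.

1331/W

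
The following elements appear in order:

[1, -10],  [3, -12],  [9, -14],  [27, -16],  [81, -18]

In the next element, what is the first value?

243

First value: ×3 each step, so 1, 3, 9, 27, 81 → 243.
Second value: −2 each step; -10, -12, -14, -16, -18 → -20.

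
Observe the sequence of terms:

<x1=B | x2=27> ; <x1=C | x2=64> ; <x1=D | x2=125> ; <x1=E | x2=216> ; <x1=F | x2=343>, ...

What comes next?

X1: letters move forward 1 place in the alphabet, so B, C, D, E, F → G.
X2: 27, 64, 125, 216, 343 → 512 (perfect cubes: 3³, 4³, 5³, …).
Putting it together: <x1=G | x2=512>.

<x1=G | x2=512>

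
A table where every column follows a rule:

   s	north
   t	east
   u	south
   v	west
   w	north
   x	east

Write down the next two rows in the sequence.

Letter: s, t, u, v, w, x → y → z (letters move forward 1 place in the alphabet).
For the direction, repeats north → east → south → west: north, east, south, west, north, east → south → west.
Putting the parts together: y  south and then z  west.

y  south; z  west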